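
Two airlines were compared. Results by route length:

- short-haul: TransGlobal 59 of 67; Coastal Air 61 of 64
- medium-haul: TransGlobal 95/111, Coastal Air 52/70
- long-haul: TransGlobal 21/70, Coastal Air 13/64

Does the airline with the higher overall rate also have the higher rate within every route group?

No

Short-haul: TransGlobal 59/67 = 88.1%, Coastal Air 61/64 = 95.3% → Coastal Air
Medium-haul: TransGlobal 95/111 = 85.6%, Coastal Air 52/70 = 74.3% → TransGlobal
Long-haul: TransGlobal 21/70 = 30.0%, Coastal Air 13/64 = 20.3% → TransGlobal
Overall: TransGlobal 175/248 = 70.6%, Coastal Air 126/198 = 63.6% → TransGlobal
Neither sweeps: TransGlobal wins 2 of 3 groups, Coastal Air wins 1. TransGlobal wins overall but not every group — no Simpson reversal.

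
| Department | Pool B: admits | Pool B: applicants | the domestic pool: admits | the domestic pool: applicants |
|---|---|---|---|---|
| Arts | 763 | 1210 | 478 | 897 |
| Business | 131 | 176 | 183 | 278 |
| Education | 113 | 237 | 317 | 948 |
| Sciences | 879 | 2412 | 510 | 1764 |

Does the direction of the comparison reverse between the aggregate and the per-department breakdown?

Arts: Pool B 763/1210 = 63.1%, the domestic pool 478/897 = 53.3% → Pool B
Business: Pool B 131/176 = 74.4%, the domestic pool 183/278 = 65.8% → Pool B
Education: Pool B 113/237 = 47.7%, the domestic pool 317/948 = 33.4% → Pool B
Sciences: Pool B 879/2412 = 36.4%, the domestic pool 510/1764 = 28.9% → Pool B
Overall: Pool B 1886/4035 = 46.7%, the domestic pool 1488/3887 = 38.3% → Pool B
Pool B wins overall and in every department group — no reversal.

No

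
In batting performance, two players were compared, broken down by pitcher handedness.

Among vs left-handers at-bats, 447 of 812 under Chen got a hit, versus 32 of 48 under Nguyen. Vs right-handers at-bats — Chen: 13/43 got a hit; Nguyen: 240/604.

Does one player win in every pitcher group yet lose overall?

Yes

Vs left-handers: Chen 447/812 = 55.0%, Nguyen 32/48 = 66.7% → Nguyen
Vs right-handers: Chen 13/43 = 30.2%, Nguyen 240/604 = 39.7% → Nguyen
Overall: Chen 460/855 = 53.8%, Nguyen 272/652 = 41.7% → Chen
Nguyen wins each pitcher group but Chen wins overall — the comparison reverses. Nguyen's at-bats skew toward vs right-handers, which has a lower base rate.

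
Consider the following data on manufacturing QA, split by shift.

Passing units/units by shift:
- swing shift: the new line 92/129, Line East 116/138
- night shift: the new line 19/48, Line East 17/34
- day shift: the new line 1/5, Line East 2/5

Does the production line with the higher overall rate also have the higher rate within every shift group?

Yes

Swing shift: the new line 92/129 = 71.3%, Line East 116/138 = 84.1% → Line East
Night shift: the new line 19/48 = 39.6%, Line East 17/34 = 50.0% → Line East
Day shift: the new line 1/5 = 20.0%, Line East 2/5 = 40.0% → Line East
Overall: the new line 112/182 = 61.5%, Line East 135/177 = 76.3% → Line East
Line East wins overall and in every shift group — no reversal.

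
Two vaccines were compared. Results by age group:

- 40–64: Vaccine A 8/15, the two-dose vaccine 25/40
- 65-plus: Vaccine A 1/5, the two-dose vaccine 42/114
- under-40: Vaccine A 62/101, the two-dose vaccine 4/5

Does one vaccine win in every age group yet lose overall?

40–64: Vaccine A 8/15 = 53.3%, the two-dose vaccine 25/40 = 62.5% → the two-dose vaccine
65-plus: Vaccine A 1/5 = 20.0%, the two-dose vaccine 42/114 = 36.8% → the two-dose vaccine
Under-40: Vaccine A 62/101 = 61.4%, the two-dose vaccine 4/5 = 80.0% → the two-dose vaccine
Overall: Vaccine A 71/121 = 58.7%, the two-dose vaccine 71/159 = 44.7% → Vaccine A
The two-dose vaccine wins each age group but Vaccine A wins overall — the comparison reverses. The two-dose vaccine's recipients skew toward 65-plus, which has a lower base rate.

Yes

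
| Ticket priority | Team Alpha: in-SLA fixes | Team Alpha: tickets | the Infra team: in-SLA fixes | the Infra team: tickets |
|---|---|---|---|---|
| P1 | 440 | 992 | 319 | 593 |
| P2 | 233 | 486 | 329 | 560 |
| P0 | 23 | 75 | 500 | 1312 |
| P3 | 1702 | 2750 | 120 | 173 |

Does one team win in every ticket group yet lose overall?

Yes

P1: Team Alpha 440/992 = 44.4%, the Infra team 319/593 = 53.8% → the Infra team
P2: Team Alpha 233/486 = 47.9%, the Infra team 329/560 = 58.8% → the Infra team
P0: Team Alpha 23/75 = 30.7%, the Infra team 500/1312 = 38.1% → the Infra team
P3: Team Alpha 1702/2750 = 61.9%, the Infra team 120/173 = 69.4% → the Infra team
Overall: Team Alpha 2398/4303 = 55.7%, the Infra team 1268/2638 = 48.1% → Team Alpha
The Infra team wins each ticket group but Team Alpha wins overall — the comparison reverses. The Infra team's tickets skew toward P0, which has a lower base rate.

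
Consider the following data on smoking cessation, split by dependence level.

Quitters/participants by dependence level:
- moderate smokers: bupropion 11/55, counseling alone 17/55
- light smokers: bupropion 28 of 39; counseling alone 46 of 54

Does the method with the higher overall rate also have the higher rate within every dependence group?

Moderate smokers: bupropion 11/55 = 20.0%, counseling alone 17/55 = 30.9% → counseling alone
Light smokers: bupropion 28/39 = 71.8%, counseling alone 46/54 = 85.2% → counseling alone
Overall: bupropion 39/94 = 41.5%, counseling alone 63/109 = 57.8% → counseling alone
Counseling alone wins overall and in every dependence group — no reversal.

Yes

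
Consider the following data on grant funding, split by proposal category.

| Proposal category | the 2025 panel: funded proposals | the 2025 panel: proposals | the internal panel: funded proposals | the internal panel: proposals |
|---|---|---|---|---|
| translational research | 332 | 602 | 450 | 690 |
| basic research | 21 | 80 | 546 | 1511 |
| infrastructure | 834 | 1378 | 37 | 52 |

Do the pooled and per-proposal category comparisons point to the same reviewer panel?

Translational research: the 2025 panel 332/602 = 55.1%, the internal panel 450/690 = 65.2% → the internal panel
Basic research: the 2025 panel 21/80 = 26.2%, the internal panel 546/1511 = 36.1% → the internal panel
Infrastructure: the 2025 panel 834/1378 = 60.5%, the internal panel 37/52 = 71.2% → the internal panel
Overall: the 2025 panel 1187/2060 = 57.6%, the internal panel 1033/2253 = 45.8% → the 2025 panel
The internal panel wins each proposal group but the 2025 panel wins overall — the comparison reverses. The internal panel's proposals skew toward basic research, which has a lower base rate.

No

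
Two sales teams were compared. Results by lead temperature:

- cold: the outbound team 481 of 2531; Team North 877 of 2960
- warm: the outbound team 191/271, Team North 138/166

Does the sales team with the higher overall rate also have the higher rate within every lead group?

Cold: the outbound team 481/2531 = 19.0%, Team North 877/2960 = 29.6% → Team North
Warm: the outbound team 191/271 = 70.5%, Team North 138/166 = 83.1% → Team North
Overall: the outbound team 672/2802 = 24.0%, Team North 1015/3126 = 32.5% → Team North
Team North wins overall and in every lead group — no reversal.

Yes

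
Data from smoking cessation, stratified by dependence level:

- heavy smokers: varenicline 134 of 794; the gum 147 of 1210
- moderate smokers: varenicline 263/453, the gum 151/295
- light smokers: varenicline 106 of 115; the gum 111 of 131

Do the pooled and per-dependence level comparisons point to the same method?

Heavy smokers: varenicline 134/794 = 16.9%, the gum 147/1210 = 12.1% → varenicline
Moderate smokers: varenicline 263/453 = 58.1%, the gum 151/295 = 51.2% → varenicline
Light smokers: varenicline 106/115 = 92.2%, the gum 111/131 = 84.7% → varenicline
Overall: varenicline 503/1362 = 36.9%, the gum 409/1636 = 25.0% → varenicline
Varenicline wins overall and in every dependence group — no reversal.

Yes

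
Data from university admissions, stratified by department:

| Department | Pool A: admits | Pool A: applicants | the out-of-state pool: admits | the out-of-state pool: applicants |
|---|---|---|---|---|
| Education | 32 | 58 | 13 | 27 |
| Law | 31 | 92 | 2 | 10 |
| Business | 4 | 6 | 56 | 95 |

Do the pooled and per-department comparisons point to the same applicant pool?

No

Education: Pool A 32/58 = 55.2%, the out-of-state pool 13/27 = 48.1% → Pool A
Law: Pool A 31/92 = 33.7%, the out-of-state pool 2/10 = 20.0% → Pool A
Business: Pool A 4/6 = 66.7%, the out-of-state pool 56/95 = 58.9% → Pool A
Overall: Pool A 67/156 = 42.9%, the out-of-state pool 71/132 = 53.8% → the out-of-state pool
Pool A wins each department group but the out-of-state pool wins overall — the comparison reverses. Pool A's applicants skew toward Law, which has a lower base rate.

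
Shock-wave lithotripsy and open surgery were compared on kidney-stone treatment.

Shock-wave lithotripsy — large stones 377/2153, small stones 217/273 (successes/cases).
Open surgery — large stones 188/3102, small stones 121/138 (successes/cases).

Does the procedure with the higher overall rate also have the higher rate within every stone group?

Large stones: shock-wave lithotripsy 377/2153 = 17.5%, open surgery 188/3102 = 6.1% → shock-wave lithotripsy
Small stones: shock-wave lithotripsy 217/273 = 79.5%, open surgery 121/138 = 87.7% → open surgery
Overall: shock-wave lithotripsy 594/2426 = 24.5%, open surgery 309/3240 = 9.5% → shock-wave lithotripsy
Neither sweeps: shock-wave lithotripsy wins 1 of 2 groups, open surgery wins 1. Shock-wave lithotripsy wins overall but not every group — no Simpson reversal.

No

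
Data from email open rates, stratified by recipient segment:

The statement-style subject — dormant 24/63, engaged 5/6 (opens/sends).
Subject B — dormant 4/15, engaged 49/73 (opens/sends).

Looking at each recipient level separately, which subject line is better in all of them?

the statement-style subject

Dormant: the statement-style subject 24/63 = 38.1%, Subject B 4/15 = 26.7% → the statement-style subject
Engaged: the statement-style subject 5/6 = 83.3%, Subject B 49/73 = 67.1% → the statement-style subject
The statement-style subject has the higher rate in both groups.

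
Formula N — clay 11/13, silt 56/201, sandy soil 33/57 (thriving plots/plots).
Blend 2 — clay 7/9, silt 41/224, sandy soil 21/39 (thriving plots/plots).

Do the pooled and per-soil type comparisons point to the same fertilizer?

Yes

Clay: Formula N 11/13 = 84.6%, Blend 2 7/9 = 77.8% → Formula N
Silt: Formula N 56/201 = 27.9%, Blend 2 41/224 = 18.3% → Formula N
Sandy soil: Formula N 33/57 = 57.9%, Blend 2 21/39 = 53.8% → Formula N
Overall: Formula N 100/271 = 36.9%, Blend 2 69/272 = 25.4% → Formula N
Formula N wins overall and in every soil group — no reversal.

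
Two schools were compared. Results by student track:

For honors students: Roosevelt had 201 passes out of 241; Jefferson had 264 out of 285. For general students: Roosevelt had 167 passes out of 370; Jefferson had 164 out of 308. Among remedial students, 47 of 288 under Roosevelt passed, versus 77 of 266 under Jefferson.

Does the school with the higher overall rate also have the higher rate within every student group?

Yes

Honors: Roosevelt 201/241 = 83.4%, Jefferson 264/285 = 92.6% → Jefferson
General: Roosevelt 167/370 = 45.1%, Jefferson 164/308 = 53.2% → Jefferson
Remedial: Roosevelt 47/288 = 16.3%, Jefferson 77/266 = 28.9% → Jefferson
Overall: Roosevelt 415/899 = 46.2%, Jefferson 505/859 = 58.8% → Jefferson
Jefferson wins overall and in every student group — no reversal.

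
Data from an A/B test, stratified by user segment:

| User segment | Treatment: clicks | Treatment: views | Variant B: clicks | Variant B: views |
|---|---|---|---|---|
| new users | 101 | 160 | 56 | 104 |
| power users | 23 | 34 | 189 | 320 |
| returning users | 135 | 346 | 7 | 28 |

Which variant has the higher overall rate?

New users: Treatment 101/160 = 63.1%, Variant B 56/104 = 53.8% → Treatment
Power users: Treatment 23/34 = 67.6%, Variant B 189/320 = 59.1% → Treatment
Returning users: Treatment 135/346 = 39.0%, Variant B 7/28 = 25.0% → Treatment
Overall: Treatment 259/540 = 48.0%, Variant B 252/452 = 55.8% → Variant B
(Treatment wins every user group but Variant B wins overall — Treatment's views skew toward the low-rate returning users group.)

Variant B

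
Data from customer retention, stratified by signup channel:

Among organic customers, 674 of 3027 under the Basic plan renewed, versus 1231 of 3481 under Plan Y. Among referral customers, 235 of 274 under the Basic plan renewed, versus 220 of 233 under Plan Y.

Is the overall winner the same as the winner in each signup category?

Organic: the Basic plan 674/3027 = 22.3%, Plan Y 1231/3481 = 35.4% → Plan Y
Referral: the Basic plan 235/274 = 85.8%, Plan Y 220/233 = 94.4% → Plan Y
Overall: the Basic plan 909/3301 = 27.5%, Plan Y 1451/3714 = 39.1% → Plan Y
Plan Y wins overall and in every signup group — no reversal.

Yes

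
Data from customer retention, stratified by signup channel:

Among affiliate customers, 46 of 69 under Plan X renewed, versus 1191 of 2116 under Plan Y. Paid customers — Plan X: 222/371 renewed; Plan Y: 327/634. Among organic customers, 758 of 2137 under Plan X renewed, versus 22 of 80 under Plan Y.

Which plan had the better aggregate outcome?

Plan Y

Affiliate: Plan X 46/69 = 66.7%, Plan Y 1191/2116 = 56.3% → Plan X
Paid: Plan X 222/371 = 59.8%, Plan Y 327/634 = 51.6% → Plan X
Organic: Plan X 758/2137 = 35.5%, Plan Y 22/80 = 27.5% → Plan X
Overall: Plan X 1026/2577 = 39.8%, Plan Y 1540/2830 = 54.4% → Plan Y
(Plan X wins every signup group but Plan Y wins overall — Plan X's customers skew toward the low-rate organic group.)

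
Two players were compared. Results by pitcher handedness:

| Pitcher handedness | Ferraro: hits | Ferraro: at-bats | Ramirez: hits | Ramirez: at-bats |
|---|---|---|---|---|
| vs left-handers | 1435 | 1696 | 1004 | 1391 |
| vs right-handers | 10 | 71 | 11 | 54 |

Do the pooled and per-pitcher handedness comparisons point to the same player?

Vs left-handers: Ferraro 1435/1696 = 84.6%, Ramirez 1004/1391 = 72.2% → Ferraro
Vs right-handers: Ferraro 10/71 = 14.1%, Ramirez 11/54 = 20.4% → Ramirez
Overall: Ferraro 1445/1767 = 81.8%, Ramirez 1015/1445 = 70.2% → Ferraro
Neither sweeps: Ferraro wins 1 of 2 groups, Ramirez wins 1. Ferraro wins overall but not every group — no Simpson reversal.

No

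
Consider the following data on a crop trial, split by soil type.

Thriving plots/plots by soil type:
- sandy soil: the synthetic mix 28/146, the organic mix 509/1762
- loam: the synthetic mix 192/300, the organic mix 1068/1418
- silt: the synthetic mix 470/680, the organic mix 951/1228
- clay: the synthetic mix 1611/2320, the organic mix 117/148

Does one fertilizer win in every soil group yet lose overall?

Sandy soil: the synthetic mix 28/146 = 19.2%, the organic mix 509/1762 = 28.9% → the organic mix
Loam: the synthetic mix 192/300 = 64.0%, the organic mix 1068/1418 = 75.3% → the organic mix
Silt: the synthetic mix 470/680 = 69.1%, the organic mix 951/1228 = 77.4% → the organic mix
Clay: the synthetic mix 1611/2320 = 69.4%, the organic mix 117/148 = 79.1% → the organic mix
Overall: the synthetic mix 2301/3446 = 66.8%, the organic mix 2645/4556 = 58.1% → the synthetic mix
The organic mix wins each soil group but the synthetic mix wins overall — the comparison reverses. The organic mix's plots skew toward sandy soil, which has a lower base rate.

Yes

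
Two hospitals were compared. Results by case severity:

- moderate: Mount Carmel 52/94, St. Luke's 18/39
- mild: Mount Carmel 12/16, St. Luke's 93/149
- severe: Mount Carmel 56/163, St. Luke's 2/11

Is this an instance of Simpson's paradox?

Moderate: Mount Carmel 52/94 = 55.3%, St. Luke's 18/39 = 46.2% → Mount Carmel
Mild: Mount Carmel 12/16 = 75.0%, St. Luke's 93/149 = 62.4% → Mount Carmel
Severe: Mount Carmel 56/163 = 34.4%, St. Luke's 2/11 = 18.2% → Mount Carmel
Overall: Mount Carmel 120/273 = 44.0%, St. Luke's 113/199 = 56.8% → St. Luke's
Mount Carmel wins each case group but St. Luke's wins overall — the comparison reverses. Mount Carmel's patients skew toward severe, which has a lower base rate.

Yes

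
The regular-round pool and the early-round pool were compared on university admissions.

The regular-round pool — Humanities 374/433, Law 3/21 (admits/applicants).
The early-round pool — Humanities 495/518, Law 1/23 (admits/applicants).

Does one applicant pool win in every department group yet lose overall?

No

Humanities: the regular-round pool 374/433 = 86.4%, the early-round pool 495/518 = 95.6% → the early-round pool
Law: the regular-round pool 3/21 = 14.3%, the early-round pool 1/23 = 4.3% → the regular-round pool
Overall: the regular-round pool 377/454 = 83.0%, the early-round pool 496/541 = 91.7% → the early-round pool
Neither sweeps: the regular-round pool wins 1 of 2 groups, the early-round pool wins 1. The early-round pool wins overall but not every group — no Simpson reversal.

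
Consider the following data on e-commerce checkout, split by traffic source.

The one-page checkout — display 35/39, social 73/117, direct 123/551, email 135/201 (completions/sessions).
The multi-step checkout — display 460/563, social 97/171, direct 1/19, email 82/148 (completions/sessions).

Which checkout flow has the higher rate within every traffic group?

the one-page checkout

Display: the one-page checkout 35/39 = 89.7%, the multi-step checkout 460/563 = 81.7% → the one-page checkout
Social: the one-page checkout 73/117 = 62.4%, the multi-step checkout 97/171 = 56.7% → the one-page checkout
Direct: the one-page checkout 123/551 = 22.3%, the multi-step checkout 1/19 = 5.3% → the one-page checkout
Email: the one-page checkout 135/201 = 67.2%, the multi-step checkout 82/148 = 55.4% → the one-page checkout
The one-page checkout has the higher rate in all 4 groups.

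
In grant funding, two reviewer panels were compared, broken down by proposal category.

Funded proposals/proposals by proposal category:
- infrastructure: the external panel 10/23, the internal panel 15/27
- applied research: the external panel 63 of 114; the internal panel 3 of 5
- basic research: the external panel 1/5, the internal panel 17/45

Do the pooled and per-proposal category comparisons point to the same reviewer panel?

No

Infrastructure: the external panel 10/23 = 43.5%, the internal panel 15/27 = 55.6% → the internal panel
Applied research: the external panel 63/114 = 55.3%, the internal panel 3/5 = 60.0% → the internal panel
Basic research: the external panel 1/5 = 20.0%, the internal panel 17/45 = 37.8% → the internal panel
Overall: the external panel 74/142 = 52.1%, the internal panel 35/77 = 45.5% → the external panel
The internal panel wins each proposal group but the external panel wins overall — the comparison reverses. The internal panel's proposals skew toward basic research, which has a lower base rate.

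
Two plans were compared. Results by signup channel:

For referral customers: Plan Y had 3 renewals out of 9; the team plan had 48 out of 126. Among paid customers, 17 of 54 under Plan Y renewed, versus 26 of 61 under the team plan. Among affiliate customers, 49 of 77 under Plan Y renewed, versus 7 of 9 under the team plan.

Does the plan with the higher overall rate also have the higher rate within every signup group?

Referral: Plan Y 3/9 = 33.3%, the team plan 48/126 = 38.1% → the team plan
Paid: Plan Y 17/54 = 31.5%, the team plan 26/61 = 42.6% → the team plan
Affiliate: Plan Y 49/77 = 63.6%, the team plan 7/9 = 77.8% → the team plan
Overall: Plan Y 69/140 = 49.3%, the team plan 81/196 = 41.3% → Plan Y
The team plan wins each signup group but Plan Y wins overall — the comparison reverses. The team plan's customers skew toward referral, which has a lower base rate.

No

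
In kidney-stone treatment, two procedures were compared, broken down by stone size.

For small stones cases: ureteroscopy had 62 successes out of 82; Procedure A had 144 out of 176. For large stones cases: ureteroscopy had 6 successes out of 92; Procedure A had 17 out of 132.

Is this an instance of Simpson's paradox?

No

Small stones: ureteroscopy 62/82 = 75.6%, Procedure A 144/176 = 81.8% → Procedure A
Large stones: ureteroscopy 6/92 = 6.5%, Procedure A 17/132 = 12.9% → Procedure A
Overall: ureteroscopy 68/174 = 39.1%, Procedure A 161/308 = 52.3% → Procedure A
Procedure A wins overall and in every stone group — no reversal.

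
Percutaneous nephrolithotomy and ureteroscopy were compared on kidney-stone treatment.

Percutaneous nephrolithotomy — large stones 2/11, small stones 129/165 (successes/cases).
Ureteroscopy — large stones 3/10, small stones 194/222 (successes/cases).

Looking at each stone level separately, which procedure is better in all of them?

ureteroscopy

Large stones: percutaneous nephrolithotomy 2/11 = 18.2%, ureteroscopy 3/10 = 30.0% → ureteroscopy
Small stones: percutaneous nephrolithotomy 129/165 = 78.2%, ureteroscopy 194/222 = 87.4% → ureteroscopy
Ureteroscopy has the higher rate in both groups.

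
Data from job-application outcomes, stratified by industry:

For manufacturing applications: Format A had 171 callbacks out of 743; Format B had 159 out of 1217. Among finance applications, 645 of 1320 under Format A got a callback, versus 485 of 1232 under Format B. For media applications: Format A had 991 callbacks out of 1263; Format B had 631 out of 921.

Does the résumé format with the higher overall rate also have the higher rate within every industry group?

Yes

Manufacturing: Format A 171/743 = 23.0%, Format B 159/1217 = 13.1% → Format A
Finance: Format A 645/1320 = 48.9%, Format B 485/1232 = 39.4% → Format A
Media: Format A 991/1263 = 78.5%, Format B 631/921 = 68.5% → Format A
Overall: Format A 1807/3326 = 54.3%, Format B 1275/3370 = 37.8% → Format A
Format A wins overall and in every industry group — no reversal.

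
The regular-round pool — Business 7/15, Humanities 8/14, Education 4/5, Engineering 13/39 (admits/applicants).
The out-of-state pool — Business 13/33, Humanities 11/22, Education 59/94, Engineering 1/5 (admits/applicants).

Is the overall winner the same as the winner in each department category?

Business: the regular-round pool 7/15 = 46.7%, the out-of-state pool 13/33 = 39.4% → the regular-round pool
Humanities: the regular-round pool 8/14 = 57.1%, the out-of-state pool 11/22 = 50.0% → the regular-round pool
Education: the regular-round pool 4/5 = 80.0%, the out-of-state pool 59/94 = 62.8% → the regular-round pool
Engineering: the regular-round pool 13/39 = 33.3%, the out-of-state pool 1/5 = 20.0% → the regular-round pool
Overall: the regular-round pool 32/73 = 43.8%, the out-of-state pool 84/154 = 54.5% → the out-of-state pool
The regular-round pool wins each department group but the out-of-state pool wins overall — the comparison reverses. The regular-round pool's applicants skew toward Engineering, which has a lower base rate.

No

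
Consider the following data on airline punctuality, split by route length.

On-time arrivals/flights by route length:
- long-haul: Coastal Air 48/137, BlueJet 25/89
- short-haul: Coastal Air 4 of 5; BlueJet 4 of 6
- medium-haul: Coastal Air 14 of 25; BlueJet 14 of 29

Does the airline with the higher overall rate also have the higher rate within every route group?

Long-haul: Coastal Air 48/137 = 35.0%, BlueJet 25/89 = 28.1% → Coastal Air
Short-haul: Coastal Air 4/5 = 80.0%, BlueJet 4/6 = 66.7% → Coastal Air
Medium-haul: Coastal Air 14/25 = 56.0%, BlueJet 14/29 = 48.3% → Coastal Air
Overall: Coastal Air 66/167 = 39.5%, BlueJet 43/124 = 34.7% → Coastal Air
Coastal Air wins overall and in every route group — no reversal.

Yes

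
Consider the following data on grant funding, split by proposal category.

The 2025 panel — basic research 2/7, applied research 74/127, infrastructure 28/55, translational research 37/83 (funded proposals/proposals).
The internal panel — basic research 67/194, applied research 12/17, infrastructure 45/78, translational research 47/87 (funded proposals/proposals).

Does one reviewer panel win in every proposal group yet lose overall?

Yes

Basic research: the 2025 panel 2/7 = 28.6%, the internal panel 67/194 = 34.5% → the internal panel
Applied research: the 2025 panel 74/127 = 58.3%, the internal panel 12/17 = 70.6% → the internal panel
Infrastructure: the 2025 panel 28/55 = 50.9%, the internal panel 45/78 = 57.7% → the internal panel
Translational research: the 2025 panel 37/83 = 44.6%, the internal panel 47/87 = 54.0% → the internal panel
Overall: the 2025 panel 141/272 = 51.8%, the internal panel 171/376 = 45.5% → the 2025 panel
The internal panel wins each proposal group but the 2025 panel wins overall — the comparison reverses. The internal panel's proposals skew toward basic research, which has a lower base rate.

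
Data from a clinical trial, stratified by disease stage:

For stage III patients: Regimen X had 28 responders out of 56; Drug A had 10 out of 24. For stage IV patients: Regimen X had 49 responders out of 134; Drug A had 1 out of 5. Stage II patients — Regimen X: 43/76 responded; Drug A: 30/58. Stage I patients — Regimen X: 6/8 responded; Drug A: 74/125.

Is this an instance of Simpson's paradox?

Yes

Stage III: Regimen X 28/56 = 50.0%, Drug A 10/24 = 41.7% → Regimen X
Stage IV: Regimen X 49/134 = 36.6%, Drug A 1/5 = 20.0% → Regimen X
Stage II: Regimen X 43/76 = 56.6%, Drug A 30/58 = 51.7% → Regimen X
Stage I: Regimen X 6/8 = 75.0%, Drug A 74/125 = 59.2% → Regimen X
Overall: Regimen X 126/274 = 46.0%, Drug A 115/212 = 54.2% → Drug A
Regimen X wins each disease group but Drug A wins overall — the comparison reverses. Regimen X's patients skew toward stage IV, which has a lower base rate.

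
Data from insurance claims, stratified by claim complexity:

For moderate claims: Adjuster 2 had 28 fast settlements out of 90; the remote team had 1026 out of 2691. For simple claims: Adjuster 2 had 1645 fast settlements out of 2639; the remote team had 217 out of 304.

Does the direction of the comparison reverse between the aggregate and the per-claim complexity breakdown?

Yes

Moderate: Adjuster 2 28/90 = 31.1%, the remote team 1026/2691 = 38.1% → the remote team
Simple: Adjuster 2 1645/2639 = 62.3%, the remote team 217/304 = 71.4% → the remote team
Overall: Adjuster 2 1673/2729 = 61.3%, the remote team 1243/2995 = 41.5% → Adjuster 2
The remote team wins each claim group but Adjuster 2 wins overall — the comparison reverses. The remote team's claims skew toward moderate, which has a lower base rate.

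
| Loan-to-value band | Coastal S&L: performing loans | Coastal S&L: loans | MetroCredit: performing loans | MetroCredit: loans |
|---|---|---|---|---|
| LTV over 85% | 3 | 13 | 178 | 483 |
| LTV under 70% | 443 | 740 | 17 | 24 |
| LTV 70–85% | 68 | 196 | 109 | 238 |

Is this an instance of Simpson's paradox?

Yes

LTV over 85%: Coastal S&L 3/13 = 23.1%, MetroCredit 178/483 = 36.9% → MetroCredit
LTV under 70%: Coastal S&L 443/740 = 59.9%, MetroCredit 17/24 = 70.8% → MetroCredit
LTV 70–85%: Coastal S&L 68/196 = 34.7%, MetroCredit 109/238 = 45.8% → MetroCredit
Overall: Coastal S&L 514/949 = 54.2%, MetroCredit 304/745 = 40.8% → Coastal S&L
MetroCredit wins each loan-to-value group but Coastal S&L wins overall — the comparison reverses. MetroCredit's loans skew toward LTV over 85%, which has a lower base rate.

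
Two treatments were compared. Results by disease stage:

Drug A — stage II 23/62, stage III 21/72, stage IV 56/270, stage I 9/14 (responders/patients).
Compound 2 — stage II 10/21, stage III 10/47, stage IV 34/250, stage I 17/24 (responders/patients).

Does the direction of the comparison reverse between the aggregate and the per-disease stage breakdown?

No

Stage II: Drug A 23/62 = 37.1%, Compound 2 10/21 = 47.6% → Compound 2
Stage III: Drug A 21/72 = 29.2%, Compound 2 10/47 = 21.3% → Drug A
Stage IV: Drug A 56/270 = 20.7%, Compound 2 34/250 = 13.6% → Drug A
Stage I: Drug A 9/14 = 64.3%, Compound 2 17/24 = 70.8% → Compound 2
Overall: Drug A 109/418 = 26.1%, Compound 2 71/342 = 20.8% → Drug A
Neither sweeps: Drug A wins 2 of 4 groups, Compound 2 wins 2. Drug A wins overall but not every group — no Simpson reversal.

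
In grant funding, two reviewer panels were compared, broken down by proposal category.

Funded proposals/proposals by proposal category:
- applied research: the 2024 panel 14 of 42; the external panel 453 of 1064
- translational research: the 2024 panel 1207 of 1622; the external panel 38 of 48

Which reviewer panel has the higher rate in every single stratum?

the external panel

Applied research: the 2024 panel 14/42 = 33.3%, the external panel 453/1064 = 42.6% → the external panel
Translational research: the 2024 panel 1207/1622 = 74.4%, the external panel 38/48 = 79.2% → the external panel
The external panel has the higher rate in both groups.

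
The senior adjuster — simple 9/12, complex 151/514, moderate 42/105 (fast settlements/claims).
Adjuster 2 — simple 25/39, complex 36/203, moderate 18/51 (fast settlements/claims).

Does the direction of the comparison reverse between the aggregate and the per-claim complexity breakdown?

No

Simple: the senior adjuster 9/12 = 75.0%, Adjuster 2 25/39 = 64.1% → the senior adjuster
Complex: the senior adjuster 151/514 = 29.4%, Adjuster 2 36/203 = 17.7% → the senior adjuster
Moderate: the senior adjuster 42/105 = 40.0%, Adjuster 2 18/51 = 35.3% → the senior adjuster
Overall: the senior adjuster 202/631 = 32.0%, Adjuster 2 79/293 = 27.0% → the senior adjuster
The senior adjuster wins overall and in every claim group — no reversal.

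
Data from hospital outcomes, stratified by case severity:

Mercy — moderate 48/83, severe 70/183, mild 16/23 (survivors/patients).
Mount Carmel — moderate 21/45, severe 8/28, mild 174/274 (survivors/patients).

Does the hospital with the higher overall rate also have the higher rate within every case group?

No

Moderate: Mercy 48/83 = 57.8%, Mount Carmel 21/45 = 46.7% → Mercy
Severe: Mercy 70/183 = 38.3%, Mount Carmel 8/28 = 28.6% → Mercy
Mild: Mercy 16/23 = 69.6%, Mount Carmel 174/274 = 63.5% → Mercy
Overall: Mercy 134/289 = 46.4%, Mount Carmel 203/347 = 58.5% → Mount Carmel
Mercy wins each case group but Mount Carmel wins overall — the comparison reverses. Mercy's patients skew toward severe, which has a lower base rate.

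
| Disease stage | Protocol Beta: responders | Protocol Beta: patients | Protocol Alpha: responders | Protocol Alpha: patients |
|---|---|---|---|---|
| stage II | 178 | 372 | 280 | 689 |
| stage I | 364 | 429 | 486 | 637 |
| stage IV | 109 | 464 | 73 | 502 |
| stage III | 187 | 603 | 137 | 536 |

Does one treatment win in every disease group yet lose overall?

No

Stage II: Protocol Beta 178/372 = 47.8%, Protocol Alpha 280/689 = 40.6% → Protocol Beta
Stage I: Protocol Beta 364/429 = 84.8%, Protocol Alpha 486/637 = 76.3% → Protocol Beta
Stage IV: Protocol Beta 109/464 = 23.5%, Protocol Alpha 73/502 = 14.5% → Protocol Beta
Stage III: Protocol Beta 187/603 = 31.0%, Protocol Alpha 137/536 = 25.6% → Protocol Beta
Overall: Protocol Beta 838/1868 = 44.9%, Protocol Alpha 976/2364 = 41.3% → Protocol Beta
Protocol Beta wins overall and in every disease group — no reversal.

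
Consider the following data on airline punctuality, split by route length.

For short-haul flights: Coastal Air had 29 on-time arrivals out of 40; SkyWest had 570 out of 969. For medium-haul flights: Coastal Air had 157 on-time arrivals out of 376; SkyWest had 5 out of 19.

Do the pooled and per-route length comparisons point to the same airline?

Short-haul: Coastal Air 29/40 = 72.5%, SkyWest 570/969 = 58.8% → Coastal Air
Medium-haul: Coastal Air 157/376 = 41.8%, SkyWest 5/19 = 26.3% → Coastal Air
Overall: Coastal Air 186/416 = 44.7%, SkyWest 575/988 = 58.2% → SkyWest
Coastal Air wins each route group but SkyWest wins overall — the comparison reverses. Coastal Air's flights skew toward medium-haul, which has a lower base rate.

No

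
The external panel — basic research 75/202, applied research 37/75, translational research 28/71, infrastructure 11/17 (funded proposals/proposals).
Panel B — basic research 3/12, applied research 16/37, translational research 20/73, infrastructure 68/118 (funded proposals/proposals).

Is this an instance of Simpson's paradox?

Basic research: the external panel 75/202 = 37.1%, Panel B 3/12 = 25.0% → the external panel
Applied research: the external panel 37/75 = 49.3%, Panel B 16/37 = 43.2% → the external panel
Translational research: the external panel 28/71 = 39.4%, Panel B 20/73 = 27.4% → the external panel
Infrastructure: the external panel 11/17 = 64.7%, Panel B 68/118 = 57.6% → the external panel
Overall: the external panel 151/365 = 41.4%, Panel B 107/240 = 44.6% → Panel B
The external panel wins each proposal group but Panel B wins overall — the comparison reverses. The external panel's proposals skew toward basic research, which has a lower base rate.

Yes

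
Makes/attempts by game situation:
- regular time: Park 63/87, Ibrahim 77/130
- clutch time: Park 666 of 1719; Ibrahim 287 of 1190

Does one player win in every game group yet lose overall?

Regular time: Park 63/87 = 72.4%, Ibrahim 77/130 = 59.2% → Park
Clutch time: Park 666/1719 = 38.7%, Ibrahim 287/1190 = 24.1% → Park
Overall: Park 729/1806 = 40.4%, Ibrahim 364/1320 = 27.6% → Park
Park wins overall and in every game group — no reversal.

No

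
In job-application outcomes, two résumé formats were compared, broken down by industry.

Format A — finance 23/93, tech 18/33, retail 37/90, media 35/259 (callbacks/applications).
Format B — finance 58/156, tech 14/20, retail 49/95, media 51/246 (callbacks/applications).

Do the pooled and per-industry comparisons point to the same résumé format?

Finance: Format A 23/93 = 24.7%, Format B 58/156 = 37.2% → Format B
Tech: Format A 18/33 = 54.5%, Format B 14/20 = 70.0% → Format B
Retail: Format A 37/90 = 41.1%, Format B 49/95 = 51.6% → Format B
Media: Format A 35/259 = 13.5%, Format B 51/246 = 20.7% → Format B
Overall: Format A 113/475 = 23.8%, Format B 172/517 = 33.3% → Format B
Format B wins overall and in every industry group — no reversal.

Yes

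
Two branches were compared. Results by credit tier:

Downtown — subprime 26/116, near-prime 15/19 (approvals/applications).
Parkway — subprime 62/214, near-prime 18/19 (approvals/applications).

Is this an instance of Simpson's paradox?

No

Subprime: Downtown 26/116 = 22.4%, Parkway 62/214 = 29.0% → Parkway
Near-prime: Downtown 15/19 = 78.9%, Parkway 18/19 = 94.7% → Parkway
Overall: Downtown 41/135 = 30.4%, Parkway 80/233 = 34.3% → Parkway
Parkway wins overall and in every credit group — no reversal.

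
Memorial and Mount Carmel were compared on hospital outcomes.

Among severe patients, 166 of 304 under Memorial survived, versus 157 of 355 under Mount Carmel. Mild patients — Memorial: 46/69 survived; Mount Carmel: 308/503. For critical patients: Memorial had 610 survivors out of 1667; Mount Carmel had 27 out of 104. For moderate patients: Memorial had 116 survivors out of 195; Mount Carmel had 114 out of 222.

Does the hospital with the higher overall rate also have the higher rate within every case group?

Severe: Memorial 166/304 = 54.6%, Mount Carmel 157/355 = 44.2% → Memorial
Mild: Memorial 46/69 = 66.7%, Mount Carmel 308/503 = 61.2% → Memorial
Critical: Memorial 610/1667 = 36.6%, Mount Carmel 27/104 = 26.0% → Memorial
Moderate: Memorial 116/195 = 59.5%, Mount Carmel 114/222 = 51.4% → Memorial
Overall: Memorial 938/2235 = 42.0%, Mount Carmel 606/1184 = 51.2% → Mount Carmel
Memorial wins each case group but Mount Carmel wins overall — the comparison reverses. Memorial's patients skew toward critical, which has a lower base rate.

No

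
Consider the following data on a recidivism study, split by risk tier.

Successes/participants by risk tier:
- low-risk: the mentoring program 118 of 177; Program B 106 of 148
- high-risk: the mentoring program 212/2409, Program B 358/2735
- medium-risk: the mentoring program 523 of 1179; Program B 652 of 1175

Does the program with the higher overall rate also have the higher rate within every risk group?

Yes

Low-risk: the mentoring program 118/177 = 66.7%, Program B 106/148 = 71.6% → Program B
High-risk: the mentoring program 212/2409 = 8.8%, Program B 358/2735 = 13.1% → Program B
Medium-risk: the mentoring program 523/1179 = 44.4%, Program B 652/1175 = 55.5% → Program B
Overall: the mentoring program 853/3765 = 22.7%, Program B 1116/4058 = 27.5% → Program B
Program B wins overall and in every risk group — no reversal.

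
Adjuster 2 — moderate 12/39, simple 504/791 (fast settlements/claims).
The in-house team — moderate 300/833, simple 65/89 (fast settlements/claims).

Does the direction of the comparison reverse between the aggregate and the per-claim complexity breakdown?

Yes

Moderate: Adjuster 2 12/39 = 30.8%, the in-house team 300/833 = 36.0% → the in-house team
Simple: Adjuster 2 504/791 = 63.7%, the in-house team 65/89 = 73.0% → the in-house team
Overall: Adjuster 2 516/830 = 62.2%, the in-house team 365/922 = 39.6% → Adjuster 2
The in-house team wins each claim group but Adjuster 2 wins overall — the comparison reverses. The in-house team's claims skew toward moderate, which has a lower base rate.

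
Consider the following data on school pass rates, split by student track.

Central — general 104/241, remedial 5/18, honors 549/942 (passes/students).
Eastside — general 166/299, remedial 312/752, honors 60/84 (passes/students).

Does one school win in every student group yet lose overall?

General: Central 104/241 = 43.2%, Eastside 166/299 = 55.5% → Eastside
Remedial: Central 5/18 = 27.8%, Eastside 312/752 = 41.5% → Eastside
Honors: Central 549/942 = 58.3%, Eastside 60/84 = 71.4% → Eastside
Overall: Central 658/1201 = 54.8%, Eastside 538/1135 = 47.4% → Central
Eastside wins each student group but Central wins overall — the comparison reverses. Eastside's students skew toward remedial, which has a lower base rate.

Yes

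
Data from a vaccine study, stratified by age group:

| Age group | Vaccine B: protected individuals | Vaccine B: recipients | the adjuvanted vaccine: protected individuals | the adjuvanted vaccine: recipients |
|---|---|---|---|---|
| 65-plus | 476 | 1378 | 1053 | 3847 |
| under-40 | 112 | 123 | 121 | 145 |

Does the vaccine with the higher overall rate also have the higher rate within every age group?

65-plus: Vaccine B 476/1378 = 34.5%, the adjuvanted vaccine 1053/3847 = 27.4% → Vaccine B
Under-40: Vaccine B 112/123 = 91.1%, the adjuvanted vaccine 121/145 = 83.4% → Vaccine B
Overall: Vaccine B 588/1501 = 39.2%, the adjuvanted vaccine 1174/3992 = 29.4% → Vaccine B
Vaccine B wins overall and in every age group — no reversal.

Yes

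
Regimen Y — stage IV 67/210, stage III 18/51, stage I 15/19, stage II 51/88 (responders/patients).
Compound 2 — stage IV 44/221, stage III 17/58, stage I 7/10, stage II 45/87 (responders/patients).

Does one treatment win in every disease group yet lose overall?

Stage IV: Regimen Y 67/210 = 31.9%, Compound 2 44/221 = 19.9% → Regimen Y
Stage III: Regimen Y 18/51 = 35.3%, Compound 2 17/58 = 29.3% → Regimen Y
Stage I: Regimen Y 15/19 = 78.9%, Compound 2 7/10 = 70.0% → Regimen Y
Stage II: Regimen Y 51/88 = 58.0%, Compound 2 45/87 = 51.7% → Regimen Y
Overall: Regimen Y 151/368 = 41.0%, Compound 2 113/376 = 30.1% → Regimen Y
Regimen Y wins overall and in every disease group — no reversal.

No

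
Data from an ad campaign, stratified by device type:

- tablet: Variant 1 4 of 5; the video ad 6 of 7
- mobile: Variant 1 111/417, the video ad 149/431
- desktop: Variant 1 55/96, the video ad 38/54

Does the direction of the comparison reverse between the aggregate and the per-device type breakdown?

Tablet: Variant 1 4/5 = 80.0%, the video ad 6/7 = 85.7% → the video ad
Mobile: Variant 1 111/417 = 26.6%, the video ad 149/431 = 34.6% → the video ad
Desktop: Variant 1 55/96 = 57.3%, the video ad 38/54 = 70.4% → the video ad
Overall: Variant 1 170/518 = 32.8%, the video ad 193/492 = 39.2% → the video ad
The video ad wins overall and in every device group — no reversal.

No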